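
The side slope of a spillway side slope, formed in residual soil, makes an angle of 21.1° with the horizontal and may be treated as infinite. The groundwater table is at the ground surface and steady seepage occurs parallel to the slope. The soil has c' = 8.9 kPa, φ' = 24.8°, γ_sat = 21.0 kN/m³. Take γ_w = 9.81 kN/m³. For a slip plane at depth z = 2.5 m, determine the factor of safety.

FS = 1.14

With seepage parallel to the slope and the water table at the surface, the effective normal stress on the slip plane uses the buoyant unit weight γ' = γ_sat − γ_w while the driving shear stress uses γ_sat:
FS = [c' + γ' z cos²β tanφ'] / [γ_sat z sinβ cosβ]
γ' = 21.0 − 9.81 = 11.19 kN/m³
Numerator = 8.9 + 11.19·2.5·cos²21.1°·tan24.8° = 8.9 + 11.19·2.5·0.8704·0.4621 = 20.151 kPa
Denominator = 21.0·2.5·sin21.1°·cos21.1° = 21.0·2.5·0.3600·0.9330 = 17.633 kPa
FS = 20.151 / 17.633 = 1.143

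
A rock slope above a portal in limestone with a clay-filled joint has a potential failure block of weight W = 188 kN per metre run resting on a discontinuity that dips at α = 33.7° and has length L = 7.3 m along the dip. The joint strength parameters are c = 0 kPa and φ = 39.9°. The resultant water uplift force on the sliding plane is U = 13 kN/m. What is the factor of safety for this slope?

FS = 1.15

Resolving the block weight along and normal to the plane and applying the Mohr–Coulomb strength on the joint:
N' = W cosα − U = 188·cos33.7° − 13 = 143.4 kN/m
Driving force T = W sinα = 188·sin33.7° = 104.3 kN/m
Resisting force R = c·L + N'·tanφ = 0·7.3 + 143.4·tan39.9° = 0.0 + 119.9 = 119.9 kN/m
FS = R / T = 119.9 / 104.3 = 1.150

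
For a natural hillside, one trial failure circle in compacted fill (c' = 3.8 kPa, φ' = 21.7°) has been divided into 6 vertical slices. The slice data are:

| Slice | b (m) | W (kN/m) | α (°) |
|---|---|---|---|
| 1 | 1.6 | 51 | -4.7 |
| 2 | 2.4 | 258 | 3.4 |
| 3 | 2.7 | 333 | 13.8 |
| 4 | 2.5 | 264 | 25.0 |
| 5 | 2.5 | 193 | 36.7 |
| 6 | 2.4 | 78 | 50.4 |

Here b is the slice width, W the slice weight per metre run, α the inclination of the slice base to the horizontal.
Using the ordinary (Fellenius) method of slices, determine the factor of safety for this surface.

FS = 1.30

Ordinary method of slices: FS = Σ[c'·Δl_i + (W_i cosα_i)·tanφ'] / Σ W_i sinα_i, with Δl_i = b_i / cosα_i.
Slice 1: Δl = 1.6/cos(-4.7°) = 1.605 m; N'_1 = 51·cos(-4.7°) = 50.8; c'Δl = 6.10; W sinα = -4.2
Slice 2: Δl = 2.4/cos3.4° = 2.404 m; N'_2 = 258·cos3.4° = 257.5; c'Δl = 9.14; W sinα = 15.3
Slice 3: Δl = 2.7/cos13.8° = 2.780 m; N'_3 = 333·cos13.8° = 323.4; c'Δl = 10.56; W sinα = 79.4
Slice 4: Δl = 2.5/cos25.0° = 2.758 m; N'_4 = 264·cos25.0° = 239.3; c'Δl = 10.48; W sinα = 111.6
Slice 5: Δl = 2.5/cos36.7° = 3.118 m; N'_5 = 193·cos36.7° = 154.7; c'Δl = 11.85; W sinα = 115.3
Slice 6: Δl = 2.4/cos50.4° = 3.765 m; N'_6 = 78·cos50.4° = 49.7; c'Δl = 14.31; W sinα = 60.1
Σc'Δl = 62.4 kN/m; ΣN' = 1075.5 kN/m; ΣW sinα = 377.6 kN/m
Resisting = 62.4 + 1075.5·tan21.7° = 62.4 + 428.0 = 490.4 kN/m
FS = 490.4 / 377.6 = 1.299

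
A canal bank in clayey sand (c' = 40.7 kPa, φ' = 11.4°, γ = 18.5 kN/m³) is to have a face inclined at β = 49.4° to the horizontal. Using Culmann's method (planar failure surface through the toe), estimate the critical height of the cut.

Culmann's analysis gives the critical failure plane at α_cr = (β + φ')/2 = (49.4 + 11.4)/2 = 30.4°, and the critical height
H_c = (4c'/γ) · sinβ cosφ' / [1 − cos(β − φ')]
    = (4·40.7/18.5) · sin49.4°·cos11.4° / [1 − cos(38.0°)]
    = 8.800 · 0.7593·0.9803 / [1 − 0.7880]
    = 8.800 · 0.7443 / 0.2120
    = 30.90 m

H_c = 30.90 m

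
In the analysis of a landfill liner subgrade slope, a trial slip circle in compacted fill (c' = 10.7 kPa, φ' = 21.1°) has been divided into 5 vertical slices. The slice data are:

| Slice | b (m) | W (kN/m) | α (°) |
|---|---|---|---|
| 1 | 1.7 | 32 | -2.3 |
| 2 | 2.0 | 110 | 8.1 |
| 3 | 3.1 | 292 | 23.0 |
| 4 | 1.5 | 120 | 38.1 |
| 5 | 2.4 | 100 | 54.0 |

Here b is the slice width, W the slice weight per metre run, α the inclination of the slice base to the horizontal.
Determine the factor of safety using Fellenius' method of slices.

Ordinary method of slices: FS = Σ[c'·Δl_i + (W_i cosα_i)·tanφ'] / Σ W_i sinα_i, with Δl_i = b_i / cosα_i.
Slice 1: Δl = 1.7/cos(-2.3°) = 1.701 m; N'_1 = 32·cos(-2.3°) = 32.0; c'Δl = 18.20; W sinα = -1.3
Slice 2: Δl = 2.0/cos8.1° = 2.020 m; N'_2 = 110·cos8.1° = 108.9; c'Δl = 21.62; W sinα = 15.5
Slice 3: Δl = 3.1/cos23.0° = 3.368 m; N'_3 = 292·cos23.0° = 268.8; c'Δl = 36.03; W sinα = 114.1
Slice 4: Δl = 1.5/cos38.1° = 1.906 m; N'_4 = 120·cos38.1° = 94.4; c'Δl = 20.40; W sinα = 74.0
Slice 5: Δl = 2.4/cos54.0° = 4.083 m; N'_5 = 100·cos54.0° = 58.8; c'Δl = 43.69; W sinα = 80.9
Σc'Δl = 139.9 kN/m; ΣN' = 562.9 kN/m; ΣW sinα = 283.3 kN/m
Resisting = 139.9 + 562.9·tan21.1° = 139.9 + 217.2 = 357.1 kN/m
FS = 357.1 / 283.3 = 1.261

FS = 1.26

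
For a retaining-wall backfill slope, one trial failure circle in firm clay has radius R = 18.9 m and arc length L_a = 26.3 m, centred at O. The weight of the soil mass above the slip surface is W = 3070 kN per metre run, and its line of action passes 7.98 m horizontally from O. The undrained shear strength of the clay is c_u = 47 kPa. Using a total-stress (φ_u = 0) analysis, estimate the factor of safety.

Taking moments about the centre O, the resisting moment is provided by the undrained shear strength acting along the arc:
M_R = c_u·L_a·R = 47·26.30·18.9 = 23362.3 kN·m/m
M_D = W·d = 3070·7.98 = 24498.6 kN·m/m
FS = M_R / M_D = 23362.3 / 24498.6 = 0.954

FS = 0.95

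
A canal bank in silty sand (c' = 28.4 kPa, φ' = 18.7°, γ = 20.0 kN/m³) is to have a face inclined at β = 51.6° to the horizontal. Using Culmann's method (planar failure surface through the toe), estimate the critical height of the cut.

H_c = 26.29 m

Culmann's analysis gives the critical failure plane at α_cr = (β + φ')/2 = (51.6 + 18.7)/2 = 35.1°, and the critical height
H_c = (4c'/γ) · sinβ cosφ' / [1 − cos(β − φ')]
    = (4·28.4/20.0) · sin51.6°·cos18.7° / [1 − cos(32.9°)]
    = 5.680 · 0.7837·0.9472 / [1 − 0.8396]
    = 5.680 · 0.7423 / 0.1604
    = 26.29 m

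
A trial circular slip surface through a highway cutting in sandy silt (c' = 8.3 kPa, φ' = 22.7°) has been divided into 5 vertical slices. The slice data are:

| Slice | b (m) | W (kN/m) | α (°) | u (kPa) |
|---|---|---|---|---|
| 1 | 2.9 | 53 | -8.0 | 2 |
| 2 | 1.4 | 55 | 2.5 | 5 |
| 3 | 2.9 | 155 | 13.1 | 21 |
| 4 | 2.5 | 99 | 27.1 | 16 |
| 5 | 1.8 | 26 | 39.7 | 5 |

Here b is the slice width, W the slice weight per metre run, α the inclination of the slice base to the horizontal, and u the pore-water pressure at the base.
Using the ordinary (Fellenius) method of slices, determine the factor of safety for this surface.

FS = 2.19

Ordinary method of slices: FS = Σ[c'·Δl_i + (W_i cosα_i − u_i·Δl_i)·tanφ'] / Σ W_i sinα_i, with Δl_i = b_i / cosα_i.
Slice 1: Δl = 2.9/cos(-8.0°) = 2.928 m; N'_1 = 53·cos(-8.0°) − 2·2.928 = 46.6; c'Δl = 24.31; W sinα = -7.4
Slice 2: Δl = 1.4/cos2.5° = 1.401 m; N'_2 = 55·cos2.5° − 5·1.401 = 47.9; c'Δl = 11.63; W sinα = 2.4
Slice 3: Δl = 2.9/cos13.1° = 2.977 m; N'_3 = 155·cos13.1° − 21·2.977 = 88.4; c'Δl = 24.71; W sinα = 35.1
Slice 4: Δl = 2.5/cos27.1° = 2.808 m; N'_4 = 99·cos27.1° − 16·2.808 = 43.2; c'Δl = 23.31; W sinα = 45.1
Slice 5: Δl = 1.8/cos39.7° = 2.339 m; N'_5 = 26·cos39.7° − 5·2.339 = 8.3; c'Δl = 19.42; W sinα = 16.6
Σc'Δl = 103.4 kN/m; ΣN' = 234.5 kN/m; ΣW sinα = 91.9 kN/m
Resisting = 103.4 + 234.5·tan22.7° = 103.4 + 98.1 = 201.5 kN/m
FS = 201.5 / 91.9 = 2.193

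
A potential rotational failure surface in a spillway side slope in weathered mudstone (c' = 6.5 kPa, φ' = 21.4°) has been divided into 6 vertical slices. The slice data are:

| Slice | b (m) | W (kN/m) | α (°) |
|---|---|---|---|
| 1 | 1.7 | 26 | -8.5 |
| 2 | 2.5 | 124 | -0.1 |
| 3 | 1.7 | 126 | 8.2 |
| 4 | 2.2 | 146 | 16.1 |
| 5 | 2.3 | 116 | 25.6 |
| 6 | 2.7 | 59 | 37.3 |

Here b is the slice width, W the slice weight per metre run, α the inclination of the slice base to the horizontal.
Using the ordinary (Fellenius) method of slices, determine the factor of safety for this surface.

Ordinary method of slices: FS = Σ[c'·Δl_i + (W_i cosα_i)·tanφ'] / Σ W_i sinα_i, with Δl_i = b_i / cosα_i.
Slice 1: Δl = 1.7/cos(-8.5°) = 1.719 m; N'_1 = 26·cos(-8.5°) = 25.7; c'Δl = 11.17; W sinα = -3.8
Slice 2: Δl = 2.5/cos(-0.1°) = 2.500 m; N'_2 = 124·cos(-0.1°) = 124.0; c'Δl = 16.25; W sinα = -0.2
Slice 3: Δl = 1.7/cos8.2° = 1.718 m; N'_3 = 126·cos8.2° = 124.7; c'Δl = 11.16; W sinα = 18.0
Slice 4: Δl = 2.2/cos16.1° = 2.290 m; N'_4 = 146·cos16.1° = 140.3; c'Δl = 14.88; W sinα = 40.5
Slice 5: Δl = 2.3/cos25.6° = 2.550 m; N'_5 = 116·cos25.6° = 104.6; c'Δl = 16.58; W sinα = 50.1
Slice 6: Δl = 2.7/cos37.3° = 3.394 m; N'_6 = 59·cos37.3° = 46.9; c'Δl = 22.06; W sinα = 35.8
Σc'Δl = 92.1 kN/m; ΣN' = 566.2 kN/m; ΣW sinα = 140.3 kN/m
Resisting = 92.1 + 566.2·tan21.4° = 92.1 + 221.9 = 314.0 kN/m
FS = 314.0 / 140.3 = 2.239

FS = 2.24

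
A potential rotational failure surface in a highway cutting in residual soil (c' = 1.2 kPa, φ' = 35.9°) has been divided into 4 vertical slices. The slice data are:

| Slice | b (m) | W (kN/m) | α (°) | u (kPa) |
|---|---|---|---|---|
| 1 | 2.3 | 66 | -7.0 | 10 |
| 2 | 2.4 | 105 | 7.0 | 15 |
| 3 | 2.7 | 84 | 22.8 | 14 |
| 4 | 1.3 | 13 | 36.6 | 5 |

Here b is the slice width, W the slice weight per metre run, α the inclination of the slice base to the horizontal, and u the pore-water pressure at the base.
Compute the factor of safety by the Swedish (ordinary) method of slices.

FS = 2.64

Ordinary method of slices: FS = Σ[c'·Δl_i + (W_i cosα_i − u_i·Δl_i)·tanφ'] / Σ W_i sinα_i, with Δl_i = b_i / cosα_i.
Slice 1: Δl = 2.3/cos(-7.0°) = 2.317 m; N'_1 = 66·cos(-7.0°) − 10·2.317 = 42.3; c'Δl = 2.78; W sinα = -8.0
Slice 2: Δl = 2.4/cos7.0° = 2.418 m; N'_2 = 105·cos7.0° − 15·2.418 = 67.9; c'Δl = 2.90; W sinα = 12.8
Slice 3: Δl = 2.7/cos22.8° = 2.929 m; N'_3 = 84·cos22.8° − 14·2.929 = 36.4; c'Δl = 3.51; W sinα = 32.6
Slice 4: Δl = 1.3/cos36.6° = 1.619 m; N'_4 = 13·cos36.6° − 5·1.619 = 2.3; c'Δl = 1.94; W sinα = 7.8
Σc'Δl = 11.1 kN/m; ΣN' = 149.1 kN/m; ΣW sinα = 45.1 kN/m
Resisting = 11.1 + 149.1·tan35.9° = 11.1 + 107.9 = 119.0 kN/m
FS = 119.0 / 45.1 = 2.642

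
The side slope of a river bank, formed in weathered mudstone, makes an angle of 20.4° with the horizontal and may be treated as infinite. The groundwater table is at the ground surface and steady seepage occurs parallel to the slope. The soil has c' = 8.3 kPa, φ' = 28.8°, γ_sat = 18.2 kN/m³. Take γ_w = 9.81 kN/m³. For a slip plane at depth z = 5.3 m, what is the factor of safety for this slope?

With seepage parallel to the slope and the water table at the surface, the effective normal stress on the slip plane uses the buoyant unit weight γ' = γ_sat − γ_w while the driving shear stress uses γ_sat:
FS = [c' + γ' z cos²β tanφ'] / [γ_sat z sinβ cosβ]
γ' = 18.2 − 9.81 = 8.39 kN/m³
Numerator = 8.3 + 8.39·5.3·cos²20.4°·tan28.8° = 8.3 + 8.39·5.3·0.8785·0.5498 = 29.776 kPa
Denominator = 18.2·5.3·sin20.4°·cos20.4° = 18.2·5.3·0.3486·0.9373 = 31.514 kPa
FS = 29.776 / 31.514 = 0.945

FS = 0.94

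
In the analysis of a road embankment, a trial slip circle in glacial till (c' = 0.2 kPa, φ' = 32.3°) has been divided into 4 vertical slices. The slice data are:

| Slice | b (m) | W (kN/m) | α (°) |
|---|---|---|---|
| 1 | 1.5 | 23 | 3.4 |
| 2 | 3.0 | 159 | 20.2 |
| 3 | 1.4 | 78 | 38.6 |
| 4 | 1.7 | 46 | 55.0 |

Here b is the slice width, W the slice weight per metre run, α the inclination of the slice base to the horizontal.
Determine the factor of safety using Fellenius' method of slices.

Ordinary method of slices: FS = Σ[c'·Δl_i + (W_i cosα_i)·tanφ'] / Σ W_i sinα_i, with Δl_i = b_i / cosα_i.
Slice 1: Δl = 1.5/cos3.4° = 1.503 m; N'_1 = 23·cos3.4° = 23.0; c'Δl = 0.30; W sinα = 1.4
Slice 2: Δl = 3.0/cos20.2° = 3.197 m; N'_2 = 159·cos20.2° = 149.2; c'Δl = 0.64; W sinα = 54.9
Slice 3: Δl = 1.4/cos38.6° = 1.791 m; N'_3 = 78·cos38.6° = 61.0; c'Δl = 0.36; W sinα = 48.7
Slice 4: Δl = 1.7/cos55.0° = 2.964 m; N'_4 = 46·cos55.0° = 26.4; c'Δl = 0.59; W sinα = 37.7
Σc'Δl = 1.9 kN/m; ΣN' = 259.5 kN/m; ΣW sinα = 142.6 kN/m
Resisting = 1.9 + 259.5·tan32.3° = 1.9 + 164.1 = 166.0 kN/m
FS = 166.0 / 142.6 = 1.164

FS = 1.16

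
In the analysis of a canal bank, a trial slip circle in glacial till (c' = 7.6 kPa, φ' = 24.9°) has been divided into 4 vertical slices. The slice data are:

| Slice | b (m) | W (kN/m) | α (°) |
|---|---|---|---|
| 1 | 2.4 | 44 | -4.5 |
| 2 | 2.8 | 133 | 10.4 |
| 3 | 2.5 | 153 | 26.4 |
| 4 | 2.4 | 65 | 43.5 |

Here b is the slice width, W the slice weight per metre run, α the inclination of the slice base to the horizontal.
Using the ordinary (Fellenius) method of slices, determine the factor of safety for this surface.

FS = 1.90

Ordinary method of slices: FS = Σ[c'·Δl_i + (W_i cosα_i)·tanφ'] / Σ W_i sinα_i, with Δl_i = b_i / cosα_i.
Slice 1: Δl = 2.4/cos(-4.5°) = 2.407 m; N'_1 = 44·cos(-4.5°) = 43.9; c'Δl = 18.30; W sinα = -3.5
Slice 2: Δl = 2.8/cos10.4° = 2.847 m; N'_2 = 133·cos10.4° = 130.8; c'Δl = 21.64; W sinα = 24.0
Slice 3: Δl = 2.5/cos26.4° = 2.791 m; N'_3 = 153·cos26.4° = 137.0; c'Δl = 21.21; W sinα = 68.0
Slice 4: Δl = 2.4/cos43.5° = 3.309 m; N'_4 = 65·cos43.5° = 47.1; c'Δl = 25.15; W sinα = 44.7
Σc'Δl = 86.3 kN/m; ΣN' = 358.9 kN/m; ΣW sinα = 133.3 kN/m
Resisting = 86.3 + 358.9·tan24.9° = 86.3 + 166.6 = 252.9 kN/m
FS = 252.9 / 133.3 = 1.897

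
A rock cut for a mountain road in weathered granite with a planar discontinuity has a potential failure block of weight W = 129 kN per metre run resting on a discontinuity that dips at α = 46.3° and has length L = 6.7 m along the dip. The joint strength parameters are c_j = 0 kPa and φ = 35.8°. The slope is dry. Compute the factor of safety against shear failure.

FS = 0.69

Resolving the block weight along and normal to the plane and applying the Mohr–Coulomb strength on the joint:
N' = W cosα = 129·cos46.3° = 89.1 kN/m
Driving force T = W sinα = 129·sin46.3° = 93.3 kN/m
Resisting force R = c_j·L + N'·tanφ = 0·6.7 + 89.1·tan35.8° = 0.0 + 64.3 = 64.3 kN/m
FS = R / T = 64.3 / 93.3 = 0.689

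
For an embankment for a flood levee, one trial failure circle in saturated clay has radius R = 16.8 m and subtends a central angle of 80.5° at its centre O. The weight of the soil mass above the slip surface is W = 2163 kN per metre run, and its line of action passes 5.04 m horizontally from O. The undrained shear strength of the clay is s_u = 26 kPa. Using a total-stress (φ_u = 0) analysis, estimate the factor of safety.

FS = 0.95

Taking moments about the centre O, the resisting moment is provided by the undrained shear strength acting along the arc:
Arc length L_a = R·θ = 16.8·(80.5°·π/180) = 16.8·1.4050 = 23.60 m
M_R = s_u·L_a·R = 26·23.60·16.8 = 10310.2 kN·m/m
M_D = W·d = 2163·5.04 = 10901.5 kN·m/m
FS = M_R / M_D = 10310.2 / 10901.5 = 0.946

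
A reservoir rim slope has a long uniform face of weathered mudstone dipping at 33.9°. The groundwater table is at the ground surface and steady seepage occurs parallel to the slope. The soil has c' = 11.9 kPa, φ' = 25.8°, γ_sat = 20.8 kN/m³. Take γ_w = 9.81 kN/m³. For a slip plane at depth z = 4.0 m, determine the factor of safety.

With seepage parallel to the slope and the water table at the surface, the effective normal stress on the slip plane uses the buoyant unit weight γ' = γ_sat − γ_w while the driving shear stress uses γ_sat:
FS = [c' + γ' z cos²β tanφ'] / [γ_sat z sinβ cosβ]
γ' = 20.8 − 9.81 = 10.99 kN/m³
Numerator = 11.9 + 10.99·4.0·cos²33.9°·tan25.8° = 11.9 + 10.99·4.0·0.6889·0.4834 = 26.540 kPa
Denominator = 20.8·4.0·sin33.9°·cos33.9° = 20.8·4.0·0.5577·0.8300 = 38.516 kPa
FS = 26.540 / 38.516 = 0.689

FS = 0.69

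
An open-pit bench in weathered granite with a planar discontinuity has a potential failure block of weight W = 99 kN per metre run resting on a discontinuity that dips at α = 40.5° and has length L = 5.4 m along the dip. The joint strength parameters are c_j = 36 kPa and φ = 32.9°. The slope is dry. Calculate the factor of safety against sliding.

Resolving the block weight along and normal to the plane and applying the Mohr–Coulomb strength on the joint:
N' = W cosα = 99·cos40.5° = 75.3 kN/m
Driving force T = W sinα = 99·sin40.5° = 64.3 kN/m
Resisting force R = c_j·L + N'·tanφ = 36·5.4 + 75.3·tan32.9° = 194.4 + 48.7 = 243.1 kN/m
FS = R / T = 243.1 / 64.3 = 3.781

FS = 3.78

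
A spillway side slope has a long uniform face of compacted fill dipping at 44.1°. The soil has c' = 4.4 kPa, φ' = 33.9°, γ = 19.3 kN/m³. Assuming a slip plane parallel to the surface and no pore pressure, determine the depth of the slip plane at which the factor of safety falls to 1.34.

z = 0.71 m

Setting FS = 1.34 in FS = [c' + γz cos²β tanφ'] / [γz sinβ cosβ] and solving for z:
z = c' / [γ cosβ (FS·sinβ − cosβ·tanφ')]
  = 4.4 / [19.3·cos44.1°·(1.34·sin44.1° − cos44.1°·tan33.9°)]
  = 4.4 / [19.3·0.7181·(1.34·0.6959 − 0.7181·0.6720)]
  = 4.4 / 6.2364 = 0.706 m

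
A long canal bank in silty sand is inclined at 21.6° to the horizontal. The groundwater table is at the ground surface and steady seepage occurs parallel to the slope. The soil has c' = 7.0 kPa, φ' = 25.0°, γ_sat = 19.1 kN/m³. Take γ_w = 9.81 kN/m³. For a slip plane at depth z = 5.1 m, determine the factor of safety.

With seepage parallel to the slope and the water table at the surface, the effective normal stress on the slip plane uses the buoyant unit weight γ' = γ_sat − γ_w while the driving shear stress uses γ_sat:
FS = [c' + γ' z cos²β tanφ'] / [γ_sat z sinβ cosβ]
γ' = 19.1 − 9.81 = 9.29 kN/m³
Numerator = 7.0 + 9.29·5.1·cos²21.6°·tan25.0° = 7.0 + 9.29·5.1·0.8645·0.4663 = 26.099 kPa
Denominator = 19.1·5.1·sin21.6°·cos21.6° = 19.1·5.1·0.3681·0.9298 = 33.341 kPa
FS = 26.099 / 33.341 = 0.783

FS = 0.78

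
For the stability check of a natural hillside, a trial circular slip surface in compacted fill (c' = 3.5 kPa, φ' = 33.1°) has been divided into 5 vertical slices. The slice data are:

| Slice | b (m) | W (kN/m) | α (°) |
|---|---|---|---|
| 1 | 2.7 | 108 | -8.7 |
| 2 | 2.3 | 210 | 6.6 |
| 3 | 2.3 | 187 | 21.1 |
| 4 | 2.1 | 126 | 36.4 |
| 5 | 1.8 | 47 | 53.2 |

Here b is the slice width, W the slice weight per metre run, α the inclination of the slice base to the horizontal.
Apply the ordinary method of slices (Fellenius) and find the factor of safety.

Ordinary method of slices: FS = Σ[c'·Δl_i + (W_i cosα_i)·tanφ'] / Σ W_i sinα_i, with Δl_i = b_i / cosα_i.
Slice 1: Δl = 2.7/cos(-8.7°) = 2.731 m; N'_1 = 108·cos(-8.7°) = 106.8; c'Δl = 9.56; W sinα = -16.3
Slice 2: Δl = 2.3/cos6.6° = 2.315 m; N'_2 = 210·cos6.6° = 208.6; c'Δl = 8.10; W sinα = 24.1
Slice 3: Δl = 2.3/cos21.1° = 2.465 m; N'_3 = 187·cos21.1° = 174.5; c'Δl = 8.63; W sinα = 67.3
Slice 4: Δl = 2.1/cos36.4° = 2.609 m; N'_4 = 126·cos36.4° = 101.4; c'Δl = 9.13; W sinα = 74.8
Slice 5: Δl = 1.8/cos53.2° = 3.005 m; N'_5 = 47·cos53.2° = 28.2; c'Δl = 10.52; W sinα = 37.6
Σc'Δl = 45.9 kN/m; ΣN' = 619.4 kN/m; ΣW sinα = 187.5 kN/m
Resisting = 45.9 + 619.4·tan33.1° = 45.9 + 403.8 = 449.7 kN/m
FS = 449.7 / 187.5 = 2.398

FS = 2.40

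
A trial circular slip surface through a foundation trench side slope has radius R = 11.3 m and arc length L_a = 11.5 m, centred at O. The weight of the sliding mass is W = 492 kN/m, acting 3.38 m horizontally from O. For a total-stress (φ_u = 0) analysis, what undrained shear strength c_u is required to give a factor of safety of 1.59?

FS = c_u·L_a·R / (W·d), so c_u = FS·W·d / (L_a·R).
c_u = 1.59·492·3.38 / (11.50·11.3) = 2644.1 / 129.95 = 20.35 kPa

c_u = 20.3 kPa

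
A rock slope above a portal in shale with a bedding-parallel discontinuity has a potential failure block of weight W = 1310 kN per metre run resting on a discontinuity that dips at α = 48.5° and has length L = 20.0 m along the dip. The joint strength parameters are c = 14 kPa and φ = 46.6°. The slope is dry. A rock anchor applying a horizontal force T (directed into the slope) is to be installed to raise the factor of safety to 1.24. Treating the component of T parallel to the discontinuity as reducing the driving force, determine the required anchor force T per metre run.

T = 12 kN/m

Resolving forces along and normal to the sliding plane, with the horizontal anchor force T adding T·sinα to the effective normal force and T·cosα acting up the plane against the driving force:
FS = [cL + (W cosα + T sinα) tanφ] / [W sinα − T cosα]
Without the anchor: N' = 868.0 kN/m, driving T_d = 981.1 kN/m, resisting R = 14·20.0 + 868.0·tan46.6° = 1197.9 kN/m, FS = 1.22.
Setting FS = 1.24 and solving for T:
1.24·(981.1 − T cos48.5°) = 1197.9 + T sin48.5°·tan46.6°
T·(sin48.5°·tan46.6° + 1.24·cos48.5°) = 1.24·981.1 − 1197.9
T·(0.7490·1.0575 + 1.24·0.6626) = 1216.6 − 1197.9 = 18.7
T·1.6136 = 18.7
T = 11.6 kN/m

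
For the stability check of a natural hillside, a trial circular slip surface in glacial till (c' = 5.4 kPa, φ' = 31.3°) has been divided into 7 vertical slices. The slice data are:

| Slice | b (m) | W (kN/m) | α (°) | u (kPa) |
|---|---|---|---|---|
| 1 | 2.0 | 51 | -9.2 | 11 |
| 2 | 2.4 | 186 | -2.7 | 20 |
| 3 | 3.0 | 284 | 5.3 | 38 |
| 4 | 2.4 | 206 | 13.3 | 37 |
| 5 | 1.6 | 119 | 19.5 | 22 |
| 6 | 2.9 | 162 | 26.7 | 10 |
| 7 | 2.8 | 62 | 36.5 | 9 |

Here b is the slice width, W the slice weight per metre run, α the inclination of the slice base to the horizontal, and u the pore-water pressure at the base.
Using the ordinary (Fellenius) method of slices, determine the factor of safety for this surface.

FS = 2.39

Ordinary method of slices: FS = Σ[c'·Δl_i + (W_i cosα_i − u_i·Δl_i)·tanφ'] / Σ W_i sinα_i, with Δl_i = b_i / cosα_i.
Slice 1: Δl = 2.0/cos(-9.2°) = 2.026 m; N'_1 = 51·cos(-9.2°) − 11·2.026 = 28.1; c'Δl = 10.94; W sinα = -8.2
Slice 2: Δl = 2.4/cos(-2.7°) = 2.403 m; N'_2 = 186·cos(-2.7°) − 20·2.403 = 137.7; c'Δl = 12.97; W sinα = -8.8
Slice 3: Δl = 3.0/cos5.3° = 3.013 m; N'_3 = 284·cos5.3° − 38·3.013 = 168.3; c'Δl = 16.27; W sinα = 26.2
Slice 4: Δl = 2.4/cos13.3° = 2.466 m; N'_4 = 206·cos13.3° − 37·2.466 = 109.2; c'Δl = 13.32; W sinα = 47.4
Slice 5: Δl = 1.6/cos19.5° = 1.697 m; N'_5 = 119·cos19.5° − 22·1.697 = 74.8; c'Δl = 9.17; W sinα = 39.7
Slice 6: Δl = 2.9/cos26.7° = 3.246 m; N'_6 = 162·cos26.7° − 10·3.246 = 112.3; c'Δl = 17.53; W sinα = 72.8
Slice 7: Δl = 2.8/cos36.5° = 3.483 m; N'_7 = 62·cos36.5° − 9·3.483 = 18.5; c'Δl = 18.81; W sinα = 36.9
Σc'Δl = 99.0 kN/m; ΣN' = 648.9 kN/m; ΣW sinα = 206.1 kN/m
Resisting = 99.0 + 648.9·tan31.3° = 99.0 + 394.5 = 493.5 kN/m
FS = 493.5 / 206.1 = 2.395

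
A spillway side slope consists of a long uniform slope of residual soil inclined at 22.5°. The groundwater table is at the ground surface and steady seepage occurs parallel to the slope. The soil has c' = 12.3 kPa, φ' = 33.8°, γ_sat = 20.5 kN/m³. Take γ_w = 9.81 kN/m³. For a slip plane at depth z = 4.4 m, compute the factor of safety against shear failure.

FS = 1.23

With seepage parallel to the slope and the water table at the surface, the effective normal stress on the slip plane uses the buoyant unit weight γ' = γ_sat − γ_w while the driving shear stress uses γ_sat:
FS = [c' + γ' z cos²β tanφ'] / [γ_sat z sinβ cosβ]
γ' = 20.5 − 9.81 = 10.69 kN/m³
Numerator = 12.3 + 10.69·4.4·cos²22.5°·tan33.8° = 12.3 + 10.69·4.4·0.8536·0.6694 = 39.177 kPa
Denominator = 20.5·4.4·sin22.5°·cos22.5° = 20.5·4.4·0.3827·0.9239 = 31.891 kPa
FS = 39.177 / 31.891 = 1.228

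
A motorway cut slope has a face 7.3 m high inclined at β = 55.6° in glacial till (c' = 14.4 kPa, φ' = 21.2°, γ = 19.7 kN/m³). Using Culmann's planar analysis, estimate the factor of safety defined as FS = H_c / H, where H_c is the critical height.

FS = 1.76

H_c = (4c'/γ) · sinβ cosφ' / [1 − cos(β − φ')]
    = (4·14.4/19.7) · sin55.6°·cos21.2° / [1 − cos34.4°]
    = 2.924 · 0.7693 / 0.1749 = 12.86 m
FS = H_c / H = 12.86 / 7.3 = 1.762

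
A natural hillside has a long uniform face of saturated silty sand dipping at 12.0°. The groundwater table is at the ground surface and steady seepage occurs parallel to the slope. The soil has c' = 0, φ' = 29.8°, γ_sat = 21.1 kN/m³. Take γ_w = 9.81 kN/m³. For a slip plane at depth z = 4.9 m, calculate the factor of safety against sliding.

With seepage parallel to the slope and the water table at the surface, the effective normal stress on the slip plane uses the buoyant unit weight γ' = γ_sat − γ_w while the driving shear stress uses γ_sat:
FS = [c' + γ' z cos²β tanφ'] / [γ_sat z sinβ cosβ]
(For c' = 0 this reduces to FS = (γ'/γ_sat)·tanφ'/tanβ.)
γ' = 21.1 − 9.81 = 11.29 kN/m³
Numerator = 0.0 + 11.29·4.9·cos²12.0°·tan29.8° = 0.0 + 11.29·4.9·0.9568·0.5727 = 30.313 kPa
Denominator = 21.1·4.9·sin12.0°·cos12.0° = 21.1·4.9·0.2079·0.9781 = 21.026 kPa
FS = 30.313 / 21.026 = 1.442

FS = 1.44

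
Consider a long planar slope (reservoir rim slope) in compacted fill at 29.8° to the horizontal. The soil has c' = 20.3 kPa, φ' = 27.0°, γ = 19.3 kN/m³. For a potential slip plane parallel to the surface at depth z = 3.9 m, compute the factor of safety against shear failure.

For an infinite slope with a slip plane parallel to the surface (no pore pressure): FS = [c' + γz cos²β tanφ'] / [γz sinβ cosβ].
γz = 19.3·3.9 = 75.27 kN/m²
Numerator = 20.3 + 75.27·cos²29.8°·tan27.0° = 20.3 + 75.27·0.7530·0.5095 = 49.180 kPa
Denominator = 75.27·sin29.8°·cos29.8° = 75.27·0.4970·0.8678 = 32.461 kPa
FS = 49.180 / 32.461 = 1.515

FS = 1.52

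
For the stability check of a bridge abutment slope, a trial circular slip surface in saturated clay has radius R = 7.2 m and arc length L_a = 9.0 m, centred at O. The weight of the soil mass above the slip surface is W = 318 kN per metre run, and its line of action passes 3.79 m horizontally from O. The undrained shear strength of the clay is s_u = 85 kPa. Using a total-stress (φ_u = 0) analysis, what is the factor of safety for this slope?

FS = 4.57

Taking moments about the centre O, the resisting moment is provided by the undrained shear strength acting along the arc:
M_R = s_u·L_a·R = 85·9.00·7.2 = 5508.0 kN·m/m
M_D = W·d = 318·3.79 = 1205.2 kN·m/m
FS = M_R / M_D = 5508.0 / 1205.2 = 4.570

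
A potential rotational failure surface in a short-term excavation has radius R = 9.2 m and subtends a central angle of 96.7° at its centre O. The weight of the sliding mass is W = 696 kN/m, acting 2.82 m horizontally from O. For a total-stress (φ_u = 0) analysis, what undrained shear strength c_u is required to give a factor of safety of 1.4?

c_u = 19.2 kPa

FS = c_u·L_a·R / (W·d), so c_u = FS·W·d / (L_a·R).
Arc length L_a = R·θ = 9.2·(96.7°·π/180) = 9.2·1.6877 = 15.53 m
c_u = 1.4·696·2.82 / (15.53·9.2) = 2747.8 / 142.85 = 19.24 kPa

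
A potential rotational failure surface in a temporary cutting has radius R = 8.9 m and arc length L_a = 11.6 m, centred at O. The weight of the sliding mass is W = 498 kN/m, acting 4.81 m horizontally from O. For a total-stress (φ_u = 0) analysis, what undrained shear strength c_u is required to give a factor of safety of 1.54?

c_u = 35.7 kPa

FS = c_u·L_a·R / (W·d), so c_u = FS·W·d / (L_a·R).
c_u = 1.54·498·4.81 / (11.60·8.9) = 3688.9 / 103.24 = 35.73 kPa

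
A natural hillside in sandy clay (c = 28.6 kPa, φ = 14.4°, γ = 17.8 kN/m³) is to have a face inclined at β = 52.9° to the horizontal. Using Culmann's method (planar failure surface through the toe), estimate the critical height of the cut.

Culmann's analysis gives the critical failure plane at α_cr = (β + φ)/2 = (52.9 + 14.4)/2 = 33.6°, and the critical height
H_c = (4c/γ) · sinβ cosφ / [1 − cos(β − φ)]
    = (4·28.6/17.8) · sin52.9°·cos14.4° / [1 − cos(38.5°)]
    = 6.427 · 0.7976·0.9686 / [1 − 0.7826]
    = 6.427 · 0.7725 / 0.2174
    = 22.84 m

H_c = 22.84 m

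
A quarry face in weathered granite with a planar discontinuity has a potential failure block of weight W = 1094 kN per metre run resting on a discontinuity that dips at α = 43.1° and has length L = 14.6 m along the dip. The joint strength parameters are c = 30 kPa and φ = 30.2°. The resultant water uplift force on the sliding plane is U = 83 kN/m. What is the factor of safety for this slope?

Resolving the block weight along and normal to the plane and applying the Mohr–Coulomb strength on the joint:
N' = W cosα − U = 1094·cos43.1° − 83 = 715.8 kN/m
Driving force T = W sinα = 1094·sin43.1° = 747.5 kN/m
Resisting force R = c·L + N'·tanφ = 30·14.6 + 715.8·tan30.2° = 438.0 + 416.6 = 854.6 kN/m
FS = R / T = 854.6 / 747.5 = 1.143

FS = 1.14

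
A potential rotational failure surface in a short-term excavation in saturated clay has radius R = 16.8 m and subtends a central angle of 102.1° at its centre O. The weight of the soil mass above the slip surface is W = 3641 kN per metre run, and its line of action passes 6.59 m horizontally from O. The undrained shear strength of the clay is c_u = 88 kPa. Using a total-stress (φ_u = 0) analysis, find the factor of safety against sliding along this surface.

FS = 1.84

Taking moments about the centre O, the resisting moment is provided by the undrained shear strength acting along the arc:
Arc length L_a = R·θ = 16.8·(102.1°·π/180) = 16.8·1.7820 = 29.94 m
M_R = c_u·L_a·R = 88·29.94·16.8 = 44259.3 kN·m/m
M_D = W·d = 3641·6.59 = 23994.2 kN·m/m
FS = M_R / M_D = 44259.3 / 23994.2 = 1.845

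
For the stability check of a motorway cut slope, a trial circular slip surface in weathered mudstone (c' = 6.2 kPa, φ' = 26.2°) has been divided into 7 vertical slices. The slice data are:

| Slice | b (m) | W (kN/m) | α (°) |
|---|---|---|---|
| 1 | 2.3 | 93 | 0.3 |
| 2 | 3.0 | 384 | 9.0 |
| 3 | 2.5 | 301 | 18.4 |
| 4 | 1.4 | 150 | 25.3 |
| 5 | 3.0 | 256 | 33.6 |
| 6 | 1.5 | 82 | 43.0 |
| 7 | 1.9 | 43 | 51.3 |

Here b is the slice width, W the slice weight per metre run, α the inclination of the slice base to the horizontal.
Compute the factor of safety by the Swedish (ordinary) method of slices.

Ordinary method of slices: FS = Σ[c'·Δl_i + (W_i cosα_i)·tanφ'] / Σ W_i sinα_i, with Δl_i = b_i / cosα_i.
Slice 1: Δl = 2.3/cos0.3° = 2.300 m; N'_1 = 93·cos0.3° = 93.0; c'Δl = 14.26; W sinα = 0.5
Slice 2: Δl = 3.0/cos9.0° = 3.037 m; N'_2 = 384·cos9.0° = 379.3; c'Δl = 18.83; W sinα = 60.1
Slice 3: Δl = 2.5/cos18.4° = 2.635 m; N'_3 = 301·cos18.4° = 285.6; c'Δl = 16.34; W sinα = 95.0
Slice 4: Δl = 1.4/cos25.3° = 1.549 m; N'_4 = 150·cos25.3° = 135.6; c'Δl = 9.60; W sinα = 64.1
Slice 5: Δl = 3.0/cos33.6° = 3.602 m; N'_5 = 256·cos33.6° = 213.2; c'Δl = 22.33; W sinα = 141.7
Slice 6: Δl = 1.5/cos43.0° = 2.051 m; N'_6 = 82·cos43.0° = 60.0; c'Δl = 12.72; W sinα = 55.9
Slice 7: Δl = 1.9/cos51.3° = 3.039 m; N'_7 = 43·cos51.3° = 26.9; c'Δl = 18.84; W sinα = 33.6
Σc'Δl = 112.9 kN/m; ΣN' = 1193.6 kN/m; ΣW sinα = 450.8 kN/m
Resisting = 112.9 + 1193.6·tan26.2° = 112.9 + 587.3 = 700.2 kN/m
FS = 700.2 / 450.8 = 1.553

FS = 1.55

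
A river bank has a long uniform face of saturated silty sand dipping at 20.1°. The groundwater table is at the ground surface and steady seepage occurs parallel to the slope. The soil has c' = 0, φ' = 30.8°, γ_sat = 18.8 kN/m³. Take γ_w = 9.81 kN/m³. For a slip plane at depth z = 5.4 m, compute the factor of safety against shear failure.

With seepage parallel to the slope and the water table at the surface, the effective normal stress on the slip plane uses the buoyant unit weight γ' = γ_sat − γ_w while the driving shear stress uses γ_sat:
FS = [c' + γ' z cos²β tanφ'] / [γ_sat z sinβ cosβ]
(For c' = 0 this reduces to FS = (γ'/γ_sat)·tanφ'/tanβ.)
γ' = 18.8 − 9.81 = 8.99 kN/m³
Numerator = 0.0 + 8.99·5.4·cos²20.1°·tan30.8° = 0.0 + 8.99·5.4·0.8819·0.5961 = 25.521 kPa
Denominator = 18.8·5.4·sin20.1°·cos20.1° = 18.8·5.4·0.3437·0.9391 = 32.763 kPa
FS = 25.521 / 32.763 = 0.779

FS = 0.78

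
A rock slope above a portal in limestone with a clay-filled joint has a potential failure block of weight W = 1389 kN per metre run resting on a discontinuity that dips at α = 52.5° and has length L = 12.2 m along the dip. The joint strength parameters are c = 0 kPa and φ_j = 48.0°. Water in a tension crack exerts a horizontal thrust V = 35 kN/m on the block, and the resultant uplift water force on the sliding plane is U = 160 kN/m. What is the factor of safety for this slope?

Resolving the block weight along and normal to the plane and applying the Mohr–Coulomb strength on the joint:
N' = W cosα − U − V sinα = 1389·cos52.5° − 160 − 35·sin52.5° = 657.8 kN/m
Driving force T = W sinα + V cosα = 1389·sin52.5° + 35·cos52.5° = 1123.3 kN/m
Resisting force R = c·L + N'·tanφ_j = 0·12.2 + 657.8·tan48.0° = 0.0 + 730.6 = 730.6 kN/m
FS = R / T = 730.6 / 1123.3 = 0.650

FS = 0.65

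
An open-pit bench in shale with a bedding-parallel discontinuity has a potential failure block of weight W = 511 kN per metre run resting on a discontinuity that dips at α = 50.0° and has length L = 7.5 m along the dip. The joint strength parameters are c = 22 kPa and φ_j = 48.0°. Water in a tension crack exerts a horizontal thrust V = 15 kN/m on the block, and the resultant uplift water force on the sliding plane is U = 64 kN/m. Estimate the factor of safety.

FS = 1.11

Resolving the block weight along and normal to the plane and applying the Mohr–Coulomb strength on the joint:
N' = W cosα − U − V sinα = 511·cos50.0° − 64 − 15·sin50.0° = 253.0 kN/m
Driving force T = W sinα + V cosα = 511·sin50.0° + 15·cos50.0° = 401.1 kN/m
Resisting force R = c·L + N'·tanφ_j = 22·7.5 + 253.0·tan48.0° = 165.0 + 281.0 = 446.0 kN/m
FS = R / T = 446.0 / 401.1 = 1.112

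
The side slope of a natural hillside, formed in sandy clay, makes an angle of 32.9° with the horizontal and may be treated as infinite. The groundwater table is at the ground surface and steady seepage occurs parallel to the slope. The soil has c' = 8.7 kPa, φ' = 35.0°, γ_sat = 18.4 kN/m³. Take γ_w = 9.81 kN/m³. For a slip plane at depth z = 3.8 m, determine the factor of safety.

With seepage parallel to the slope and the water table at the surface, the effective normal stress on the slip plane uses the buoyant unit weight γ' = γ_sat − γ_w while the driving shear stress uses γ_sat:
FS = [c' + γ' z cos²β tanφ'] / [γ_sat z sinβ cosβ]
γ' = 18.4 − 9.81 = 8.59 kN/m³
Numerator = 8.7 + 8.59·3.8·cos²32.9°·tan35.0° = 8.7 + 8.59·3.8·0.7050·0.7002 = 24.813 kPa
Denominator = 18.4·3.8·sin32.9°·cos32.9° = 18.4·3.8·0.5432·0.8396 = 31.888 kPa
FS = 24.813 / 31.888 = 0.778

FS = 0.78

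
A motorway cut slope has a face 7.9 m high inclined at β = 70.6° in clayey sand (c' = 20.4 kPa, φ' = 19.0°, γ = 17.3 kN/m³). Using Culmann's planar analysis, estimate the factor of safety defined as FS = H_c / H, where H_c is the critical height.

FS = 1.41

H_c = (4c'/γ) · sinβ cosφ' / [1 − cos(β − φ')]
    = (4·20.4/17.3) · sin70.6°·cos19.0° / [1 − cos51.6°]
    = 4.717 · 0.8918 / 0.3789 = 11.10 m
FS = H_c / H = 11.10 / 7.9 = 1.406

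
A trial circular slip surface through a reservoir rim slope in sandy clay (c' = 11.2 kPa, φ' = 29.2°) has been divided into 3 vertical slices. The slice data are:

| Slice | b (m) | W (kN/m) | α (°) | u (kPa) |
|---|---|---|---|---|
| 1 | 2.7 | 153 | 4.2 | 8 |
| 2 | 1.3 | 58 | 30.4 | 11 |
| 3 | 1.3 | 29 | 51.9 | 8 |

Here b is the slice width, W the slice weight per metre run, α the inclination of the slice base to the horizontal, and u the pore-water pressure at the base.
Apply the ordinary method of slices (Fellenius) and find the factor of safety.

FS = 2.58

Ordinary method of slices: FS = Σ[c'·Δl_i + (W_i cosα_i − u_i·Δl_i)·tanφ'] / Σ W_i sinα_i, with Δl_i = b_i / cosα_i.
Slice 1: Δl = 2.7/cos4.2° = 2.707 m; N'_1 = 153·cos4.2° − 8·2.707 = 130.9; c'Δl = 30.32; W sinα = 11.2
Slice 2: Δl = 1.3/cos30.4° = 1.507 m; N'_2 = 58·cos30.4° − 11·1.507 = 33.4; c'Δl = 16.88; W sinα = 29.3
Slice 3: Δl = 1.3/cos51.9° = 2.107 m; N'_3 = 29·cos51.9° − 8·2.107 = 1.0; c'Δl = 23.60; W sinα = 22.8
Σc'Δl = 70.8 kN/m; ΣN' = 165.4 kN/m; ΣW sinα = 63.4 kN/m
Resisting = 70.8 + 165.4·tan29.2° = 70.8 + 92.4 = 163.2 kN/m
FS = 163.2 / 63.4 = 2.576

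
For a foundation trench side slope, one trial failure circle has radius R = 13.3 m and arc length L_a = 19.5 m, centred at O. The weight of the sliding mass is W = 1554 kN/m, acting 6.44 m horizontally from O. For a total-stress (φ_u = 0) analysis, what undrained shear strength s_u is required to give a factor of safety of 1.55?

FS = s_u·L_a·R / (W·d), so s_u = FS·W·d / (L_a·R).
s_u = 1.55·1554·6.44 / (19.50·13.3) = 15512.0 / 259.35 = 59.81 kPa

s_u = 59.8 kPa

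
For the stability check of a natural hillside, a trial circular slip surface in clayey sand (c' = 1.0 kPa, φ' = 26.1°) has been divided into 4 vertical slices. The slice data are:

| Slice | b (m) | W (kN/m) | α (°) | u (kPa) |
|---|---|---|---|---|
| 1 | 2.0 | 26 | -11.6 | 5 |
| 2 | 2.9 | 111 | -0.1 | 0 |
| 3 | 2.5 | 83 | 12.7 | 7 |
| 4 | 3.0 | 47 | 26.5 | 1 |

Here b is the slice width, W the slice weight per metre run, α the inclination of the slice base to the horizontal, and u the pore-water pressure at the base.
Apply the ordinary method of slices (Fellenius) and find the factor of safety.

FS = 3.63

Ordinary method of slices: FS = Σ[c'·Δl_i + (W_i cosα_i − u_i·Δl_i)·tanφ'] / Σ W_i sinα_i, with Δl_i = b_i / cosα_i.
Slice 1: Δl = 2.0/cos(-11.6°) = 2.042 m; N'_1 = 26·cos(-11.6°) − 5·2.042 = 15.3; c'Δl = 2.04; W sinα = -5.2
Slice 2: Δl = 2.9/cos(-0.1°) = 2.900 m; N'_2 = 111·cos(-0.1°) − 0·2.900 = 111.0; c'Δl = 2.90; W sinα = -0.2
Slice 3: Δl = 2.5/cos12.7° = 2.563 m; N'_3 = 83·cos12.7° − 7·2.563 = 63.0; c'Δl = 2.56; W sinα = 18.2
Slice 4: Δl = 3.0/cos26.5° = 3.352 m; N'_4 = 47·cos26.5° − 1·3.352 = 38.7; c'Δl = 3.35; W sinα = 21.0
Σc'Δl = 10.9 kN/m; ΣN' = 228.0 kN/m; ΣW sinα = 33.8 kN/m
Resisting = 10.9 + 228.0·tan26.1° = 10.9 + 111.7 = 122.6 kN/m
FS = 122.6 / 33.8 = 3.626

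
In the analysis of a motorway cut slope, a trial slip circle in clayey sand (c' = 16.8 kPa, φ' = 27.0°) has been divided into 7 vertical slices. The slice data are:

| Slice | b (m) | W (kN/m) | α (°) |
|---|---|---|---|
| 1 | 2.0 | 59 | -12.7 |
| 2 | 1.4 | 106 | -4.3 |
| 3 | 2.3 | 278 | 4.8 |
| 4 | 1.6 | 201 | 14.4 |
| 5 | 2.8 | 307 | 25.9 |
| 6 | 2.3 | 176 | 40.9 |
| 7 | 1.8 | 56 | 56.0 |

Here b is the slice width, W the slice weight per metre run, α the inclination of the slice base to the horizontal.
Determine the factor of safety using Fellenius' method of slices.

FS = 2.38

Ordinary method of slices: FS = Σ[c'·Δl_i + (W_i cosα_i)·tanφ'] / Σ W_i sinα_i, with Δl_i = b_i / cosα_i.
Slice 1: Δl = 2.0/cos(-12.7°) = 2.050 m; N'_1 = 59·cos(-12.7°) = 57.6; c'Δl = 34.44; W sinα = -13.0
Slice 2: Δl = 1.4/cos(-4.3°) = 1.404 m; N'_2 = 106·cos(-4.3°) = 105.7; c'Δl = 23.59; W sinα = -7.9
Slice 3: Δl = 2.3/cos4.8° = 2.308 m; N'_3 = 278·cos4.8° = 277.0; c'Δl = 38.78; W sinα = 23.3
Slice 4: Δl = 1.6/cos14.4° = 1.652 m; N'_4 = 201·cos14.4° = 194.7; c'Δl = 27.75; W sinα = 50.0
Slice 5: Δl = 2.8/cos25.9° = 3.113 m; N'_5 = 307·cos25.9° = 276.2; c'Δl = 52.29; W sinα = 134.1
Slice 6: Δl = 2.3/cos40.9° = 3.043 m; N'_6 = 176·cos40.9° = 133.0; c'Δl = 51.12; W sinα = 115.2
Slice 7: Δl = 1.8/cos56.0° = 3.219 m; N'_7 = 56·cos56.0° = 31.3; c'Δl = 54.08; W sinα = 46.4
Σc'Δl = 282.0 kN/m; ΣN' = 1075.5 kN/m; ΣW sinα = 348.1 kN/m
Resisting = 282.0 + 1075.5·tan27.0° = 282.0 + 548.0 = 830.0 kN/m
FS = 830.0 / 348.1 = 2.385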